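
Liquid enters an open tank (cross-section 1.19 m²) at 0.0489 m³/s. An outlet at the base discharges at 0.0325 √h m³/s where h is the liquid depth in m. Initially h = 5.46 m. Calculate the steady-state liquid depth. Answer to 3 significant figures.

2.26 m

Level balance: A dh/dt = 0.0489 − 0.0325 √h. Setting dh/dt = 0:
Q_in = 0.0325 √h_ss ⇒ √h_ss = 0.0489/0.0325 = 1.5046.
h_ss = 1.5046² = 2.2639 m. (Since h₀ = 5.46 m > h_ss, the level will fall toward this value.)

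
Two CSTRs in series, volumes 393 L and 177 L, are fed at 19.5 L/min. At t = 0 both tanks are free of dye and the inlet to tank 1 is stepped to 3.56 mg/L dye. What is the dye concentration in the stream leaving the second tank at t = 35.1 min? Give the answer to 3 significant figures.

Species balance on tank i: dCᵢ/dt = (Cᵢ₋₁ − Cᵢ)/τᵢ with τᵢ = Vᵢ/Q.
τ₁ = 393/19.5 = 20.154 min; τ₂ = 177/19.5 = 9.0769 min.
Tank 1: C₁ = C_in(1 − e^(−t/τ₁)). Tank 2 (τ₁ ≠ τ₂): C₂ = C_in[1 − (τ₁ e^(−t/τ₁) − τ₂ e^(−t/τ₂))/(τ₁ − τ₂)].
At t = 35.1: e^(−t/τ₁) = 0.17524, e^(−t/τ₂) = 0.020922.
C₂ = 3.56·[1 − (20.154·0.17524 − 9.0769·0.020922)/(11.077)] = 3.56·0.69831 = 2.4860 mg/L.

2.49 mg/L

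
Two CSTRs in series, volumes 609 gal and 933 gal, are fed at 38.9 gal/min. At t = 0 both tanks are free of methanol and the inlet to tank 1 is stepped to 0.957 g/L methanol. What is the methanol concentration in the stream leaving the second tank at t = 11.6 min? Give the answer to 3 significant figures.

Time constants: τᵢ = Vᵢ/Q for each well-mixed tank.
τ₁ = 609/38.9 = 15.656 min; τ₂ = 933/38.9 = 23.985 min.
Solving the cascade with C₁(0)=C₂(0)=0 gives C₂(t) = C_in[1 − (τ₁ e^(−t/τ₁) − τ₂ e^(−t/τ₂))/(τ₁ − τ₂)].
At t = 11.6: e^(−t/τ₁) = 0.47666, e^(−t/τ₂) = 0.61653.
C₂ = 0.957·[1 − (15.656·0.47666 − 23.985·0.61653)/(-8.3290)] = 0.957·0.12056 = 0.11537 g/L.

0.115 g/L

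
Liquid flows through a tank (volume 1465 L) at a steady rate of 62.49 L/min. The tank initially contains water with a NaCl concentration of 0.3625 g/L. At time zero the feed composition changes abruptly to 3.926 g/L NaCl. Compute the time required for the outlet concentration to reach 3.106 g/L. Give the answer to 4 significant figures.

34.44 min

Unsteady species balance (constant V, well mixed): V dC/dt = Q(C_in − C), so τ = V/Q = 23.4438 min.
C(t) = C_in + (C₀ − C_in) e^(−t/τ). Set C = 3.106 and solve for t:
e^(−t/τ) = (C − C_in)/(C₀ − C_in) = (3.106 − 3.926)/(0.3625 − 3.926) = 0.230111
t = −τ ln(…) = 23.4438 × 1.46919 = 34.4434 min.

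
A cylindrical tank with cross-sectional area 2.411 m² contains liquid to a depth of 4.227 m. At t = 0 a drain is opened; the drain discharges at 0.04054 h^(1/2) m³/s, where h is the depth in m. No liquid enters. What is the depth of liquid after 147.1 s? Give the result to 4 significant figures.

0.6712 m

With no inflow, A dh/dt = −0.04054 √h.
∫ h^(−1/2) dh = −(0.04054/A) ∫ dt, giving 2√h = 2√h₀ − (0.04054/A) t.
√h = √4.227 − 0.04054·147.1/(2·2.411) = 2.05597 − 1.23671 = 0.819253.
h = 0.819253² = 0.671176 m.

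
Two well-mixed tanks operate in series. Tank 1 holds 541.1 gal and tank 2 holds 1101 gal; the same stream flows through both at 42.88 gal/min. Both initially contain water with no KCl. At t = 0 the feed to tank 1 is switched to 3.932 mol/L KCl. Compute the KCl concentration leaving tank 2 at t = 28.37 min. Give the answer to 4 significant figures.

1.772 mol/L

Species balance on tank i: dCᵢ/dt = (Cᵢ₋₁ − Cᵢ)/τᵢ with τᵢ = Vᵢ/Q.
τ₁ = 541.1/42.88 = 12.6189 min; τ₂ = 1101/42.88 = 25.6763 min.
Tank 1: C₁ = C_in(1 − e^(−t/τ₁)). Tank 2 (τ₁ ≠ τ₂): C₂ = C_in[1 − (τ₁ e^(−t/τ₁) − τ₂ e^(−t/τ₂))/(τ₁ − τ₂)].
At t = 28.37: e^(−t/τ₁) = 0.105588, e^(−t/τ₂) = 0.331241.
C₂ = 3.932·[1 − (12.6189·0.105588 − 25.6763·0.331241)/(-13.0574)] = 3.932·0.450683 = 1.77209 mol/L.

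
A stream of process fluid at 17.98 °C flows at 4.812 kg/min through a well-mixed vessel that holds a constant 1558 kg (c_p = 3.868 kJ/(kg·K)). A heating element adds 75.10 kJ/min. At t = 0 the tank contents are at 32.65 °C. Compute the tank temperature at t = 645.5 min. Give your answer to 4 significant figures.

Energy balance: M c_p dT/dt = ṁ c_p (T_in − T) + 75.10.
τ = M/ṁ = 323.774 min; T_ss = T_in + Q̇/(ṁ c_p) = 17.98 + 75.10/(4.812·3.868) = 22.0149 °C.
Solution: T(t) = T_ss + (T₀ − T_ss) e^(−t/τ).
T(645.5) = 22.0149 + (10.6351)·e^(−645.5/323.774) = 22.0149 + (10.6351)·0.136194 = 23.4633 °C.

23.46 °C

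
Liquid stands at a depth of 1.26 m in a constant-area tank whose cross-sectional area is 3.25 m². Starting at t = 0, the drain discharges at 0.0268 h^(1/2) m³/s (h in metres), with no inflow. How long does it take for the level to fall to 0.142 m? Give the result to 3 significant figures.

181 s

Unsteady balance on liquid volume: A dh/dt = −0.0268 √h.
∫ h^(−1/2) dh = −(0.0268/A) ∫ dt, giving 2√h = 2√h₀ − (0.0268/A) t.
t = 2A(√h₀ − √h)/0.0268 = 2·3.25·(√1.26 − √0.142)/0.0268
  = 6.5000 × (1.1225 − 0.37683) / 0.0268 = 180.85 s.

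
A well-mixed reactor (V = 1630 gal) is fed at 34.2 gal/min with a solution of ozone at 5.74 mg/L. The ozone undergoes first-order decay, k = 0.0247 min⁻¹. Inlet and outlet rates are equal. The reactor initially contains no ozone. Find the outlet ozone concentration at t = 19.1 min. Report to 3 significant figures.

V dC/dt = Q(C_in − C) − k V C.
This is linear with rate a = Q/V + k = 0.045682 min⁻¹.
C_ss = Q C_in/(Q + kV) = 2.6364 mg/L; C(t) = C_ss + (C₀ − C_ss) e^(−a t).
C(19.1) = 2.6364 + (-2.6364)·e^(−0.045682·19.1) = 2.6364 + (-2.6364)·0.41790 = 1.5346 mg/L.

1.53 mg/L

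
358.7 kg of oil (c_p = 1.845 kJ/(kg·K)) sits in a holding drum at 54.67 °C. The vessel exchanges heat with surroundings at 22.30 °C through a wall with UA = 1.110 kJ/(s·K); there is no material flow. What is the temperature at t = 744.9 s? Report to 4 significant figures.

Lumped-capacitance energy balance: M c_p dT/dt = UA(T_amb − T).
dT/dt = (T_ss − T)/τ with T_ss = T_amb = 22.3000 °C, τ = M c_p/UA = 358.7·1.845/1.110 = 596.218 s.
T approaches T_ss exponentially: T(t) = T_ss + (T₀ − T_ss) e^(−t/τ).
T(744.9) = 22.3000 + (32.3700)·0.286684 = 31.5799 °C.

31.58 °C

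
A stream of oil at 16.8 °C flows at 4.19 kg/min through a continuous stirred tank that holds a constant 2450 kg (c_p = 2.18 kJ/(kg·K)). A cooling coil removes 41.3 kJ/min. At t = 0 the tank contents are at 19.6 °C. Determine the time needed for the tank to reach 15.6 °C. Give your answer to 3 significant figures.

M c_p dT/dt = ṁ c_p (T_in − T) − Q̇.
τ = M/ṁ = 584.73 min; T_ss = T_in − Q̇/(ṁ c_p) = 12.279 °C.
T(t) = T_ss + (T₀ − T_ss) e^(−t/τ). Set T = 15.6:
e^(−t/τ) = (15.6 − 12.279)/(19.6 − 12.279) = 0.45366
t = −584.73 · ln(0.45366) = 462.17 min.

462 min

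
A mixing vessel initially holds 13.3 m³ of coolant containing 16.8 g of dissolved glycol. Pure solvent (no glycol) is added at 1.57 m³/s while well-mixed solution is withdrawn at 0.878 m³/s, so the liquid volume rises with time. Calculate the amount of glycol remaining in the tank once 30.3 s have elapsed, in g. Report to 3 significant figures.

5.06 g

Let m(t) be the amount of glycol. Volume: V(t) = V₀ + (Q_in − Q_out) t = 13.3 + 0.69200 t; V(30.3) = 34.268 m³.
Species balance (pure solvent in): dm/dt = −Q_out · m/V(t).
Separate: dm/m = −Q_out dt/V(t) ⇒ ln(m/m₀) = −(Q_out/(Q_in−Q_out)) ln(V/V₀).
m = m₀ (V₀/V)^(Q_out/(Q_in−Q_out)) = 16.8 × (13.3/34.268)^(1.2688) = 5.0559 g.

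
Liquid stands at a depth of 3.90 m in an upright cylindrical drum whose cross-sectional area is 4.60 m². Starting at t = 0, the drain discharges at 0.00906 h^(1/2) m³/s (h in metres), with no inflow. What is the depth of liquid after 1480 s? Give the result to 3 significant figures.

0.268 m

Accumulation of liquid (constant cross-section A): A dh/dt = −0.00906 √h.
∫ h^(−1/2) dh = −(0.00906/A) ∫ dt, giving 2√h = 2√h₀ − (0.00906/A) t.
√h = √3.90 − 0.00906·1480/(2·4.60) = 1.9748 − 1.4575 = 0.51736.
h = 0.51736² = 0.26766 m.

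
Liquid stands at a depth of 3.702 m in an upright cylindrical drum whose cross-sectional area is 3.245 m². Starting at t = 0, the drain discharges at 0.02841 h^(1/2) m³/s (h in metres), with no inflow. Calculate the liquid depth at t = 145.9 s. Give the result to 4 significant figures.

1.652 m

With no inflow, A dh/dt = −0.02841 √h.
∫ h^(−1/2) dh = −(0.02841/A) ∫ dt, giving 2√h = 2√h₀ − (0.02841/A) t.
√h = √3.702 − 0.02841·145.9/(2·3.245) = 1.92406 − 0.638678 = 1.28538.
h = 1.28538² = 1.65220 m.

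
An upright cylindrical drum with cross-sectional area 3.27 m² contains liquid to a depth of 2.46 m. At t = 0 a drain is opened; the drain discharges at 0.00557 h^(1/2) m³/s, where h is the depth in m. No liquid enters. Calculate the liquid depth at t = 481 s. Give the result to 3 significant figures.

1.34 m

With no inflow, A dh/dt = −0.00557 √h.
Separate and integrate: 2(√h − √h₀) = −(0.00557/A) t.
√h = √2.46 − 0.00557·481/(2·3.27) = 1.5684 − 0.40966 = 1.1588.
h = 1.1588² = 1.3428 m.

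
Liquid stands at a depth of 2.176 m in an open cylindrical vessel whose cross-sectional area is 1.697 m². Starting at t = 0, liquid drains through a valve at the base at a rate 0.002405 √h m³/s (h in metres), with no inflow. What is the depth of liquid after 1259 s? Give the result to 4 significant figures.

With no inflow, A dh/dt = −0.002405 √h.
Separate and integrate: 2(√h − √h₀) = −(0.002405/A) t.
√h = √2.176 − 0.002405·1259/(2·1.697) = 1.47513 − 0.892132 = 0.582995.
h = 0.582995² = 0.339884 m.

0.3399 m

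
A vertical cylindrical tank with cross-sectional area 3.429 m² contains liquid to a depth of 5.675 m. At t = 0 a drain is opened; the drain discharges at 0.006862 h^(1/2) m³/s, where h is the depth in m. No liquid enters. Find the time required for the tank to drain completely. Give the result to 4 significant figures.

A dh/dt = −Q_out = −0.006862 √h.
∫ h^(−1/2) dh = −(0.006862/A) ∫ dt, giving 2√h = 2√h₀ − (0.006862/A) t.
Tank is empty when √h = 0: t_empty = 2A√h₀/0.006862.
t_empty = 2·3.429·√5.675/0.006862 = 6.85800·2.38223/0.006862 = 2380.84 s.

2381 s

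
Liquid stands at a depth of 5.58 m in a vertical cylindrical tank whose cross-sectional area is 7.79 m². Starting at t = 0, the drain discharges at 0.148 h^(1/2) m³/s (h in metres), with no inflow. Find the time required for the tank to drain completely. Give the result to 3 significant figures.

249 s

Accumulation of liquid (constant cross-section A): A dh/dt = −0.148 √h.
This is separable: 2 d(√h)/dt = −0.148/A, so √h = √h₀ − (0.148/(2A)) t.
Tank is empty when √h = 0: t_empty = 2A√h₀/0.148.
t_empty = 2·7.79·√5.58/0.148 = 15.580·2.3622/0.148 = 248.67 s.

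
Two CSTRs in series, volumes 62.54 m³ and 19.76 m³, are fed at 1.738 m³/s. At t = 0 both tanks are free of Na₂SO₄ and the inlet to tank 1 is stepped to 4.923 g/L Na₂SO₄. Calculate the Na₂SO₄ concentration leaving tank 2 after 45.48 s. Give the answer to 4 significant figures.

2.931 g/L

Species balance on tank i: dCᵢ/dt = (Cᵢ₋₁ − Cᵢ)/τᵢ with τᵢ = Vᵢ/Q.
τ₁ = 62.54/1.738 = 35.9839 s; τ₂ = 19.76/1.738 = 11.3694 s.
Tank 1: C₁ = C_in(1 − e^(−t/τ₁)). Tank 2 (τ₁ ≠ τ₂): C₂ = C_in[1 − (τ₁ e^(−t/τ₁) − τ₂ e^(−t/τ₂))/(τ₁ − τ₂)].
At t = 45.48: e^(−t/τ₁) = 0.282550, e^(−t/τ₂) = 0.0183117.
C₂ = 4.923·[1 − (35.9839·0.282550 − 11.3694·0.0183117)/(24.6145)] = 4.923·0.595399 = 2.93115 g/L.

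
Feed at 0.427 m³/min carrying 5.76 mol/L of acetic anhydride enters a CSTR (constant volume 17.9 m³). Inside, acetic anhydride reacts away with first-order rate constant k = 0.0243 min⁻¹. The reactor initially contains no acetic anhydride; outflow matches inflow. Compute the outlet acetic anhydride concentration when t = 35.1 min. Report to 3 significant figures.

2.33 mol/L

V dC/dt = Q(C_in − C) − k V C.
dC/dt = (Q/V) C_in − (Q/V + k) C; effective rate a = Q/V + k = 0.023855 + 0.0243 = 0.048155 min⁻¹.
C_ss = Q C_in/(Q + kV) = 2.8534 mol/L; C(t) = C_ss + (C₀ − C_ss) e^(−a t).
C(35.1) = 2.8534 + (-2.8534)·e^(−0.048155·35.1) = 2.8534 + (-2.8534)·0.18448 = 2.3270 mol/L.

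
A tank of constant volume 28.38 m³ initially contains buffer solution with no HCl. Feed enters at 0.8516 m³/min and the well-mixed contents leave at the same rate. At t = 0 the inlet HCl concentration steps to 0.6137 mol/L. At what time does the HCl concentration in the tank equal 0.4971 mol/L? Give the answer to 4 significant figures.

55.35 min

Mass balance on the solute (V constant): V dC/dt = Q(C_in − C), so τ = V/Q = 33.3255 min.
C(t) = C_in + (C₀ − C_in) e^(−t/τ). Set C = 0.4971 and solve for t:
e^(−t/τ) = (C − C_in)/(C₀ − C_in) = (0.4971 − 0.6137)/(0 − 0.6137) = 0.189995
t = −τ ln(…) = 33.3255 × 1.66076 = 55.3456 min.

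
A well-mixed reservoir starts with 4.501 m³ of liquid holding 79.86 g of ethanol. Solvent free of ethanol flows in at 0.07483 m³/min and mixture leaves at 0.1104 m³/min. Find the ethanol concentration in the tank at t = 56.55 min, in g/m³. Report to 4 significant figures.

5.104 g/m³

Let m(t) be the amount of ethanol. Volume: V(t) = V₀ + (Q_in − Q_out) t = 4.501 − 0.0355700 t; V(56.55) = 2.48952 m³.
Species balance (pure solvent in): dm/dt = −Q_out · m/V(t).
Separate: dm/m = −Q_out dt/V(t) ⇒ ln(m/m₀) = −(Q_out/(Q_in−Q_out)) ln(V/V₀).
m = m₀ (V₀/V)^(Q_out/(Q_in−Q_out)) = 79.86 × (4.501/2.48952)^(-3.10374) = 12.7077 g.
C = m/V = 12.7077/2.48952 = 5.10448 g/m³.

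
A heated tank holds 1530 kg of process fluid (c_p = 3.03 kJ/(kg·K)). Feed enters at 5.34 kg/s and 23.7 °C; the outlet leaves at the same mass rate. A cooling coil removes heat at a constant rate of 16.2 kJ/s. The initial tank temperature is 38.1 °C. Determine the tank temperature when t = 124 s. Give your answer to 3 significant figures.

32.7 °C

Heat balance on the well-mixed liquid: M c_p dT/dt = ṁ c_p (T_in − T) − 16.2.
τ = M/ṁ = 286.52 s; T_ss = T_in − Q̇/(ṁ c_p) = 23.7 − 16.2/(5.34·3.03) = 22.699 °C.
Solution: T(t) = T_ss + (T₀ − T_ss) e^(−t/τ).
T(124) = 22.699 + (15.401)·e^(−124/286.52) = 22.699 + (15.401)·0.64870 = 32.690 °C.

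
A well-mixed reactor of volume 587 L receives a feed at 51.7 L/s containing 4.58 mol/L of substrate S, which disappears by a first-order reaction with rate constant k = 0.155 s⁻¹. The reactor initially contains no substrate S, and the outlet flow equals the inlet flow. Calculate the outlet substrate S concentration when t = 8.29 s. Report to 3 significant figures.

Species balance: V dC/dt = Q C_in − Q C − k V C.
dC/dt = (Q/V) C_in − (Q/V + k) C; effective rate a = Q/V + k = 0.088075 + 0.155 = 0.24307 s⁻¹.
C_ss = Q C_in/(Q + kV) = 1.6595 mol/L; C(t) = C_ss + (C₀ − C_ss) e^(−a t).
C(8.29) = 1.6595 + (-1.6595)·e^(−0.24307·8.29) = 1.6595 + (-1.6595)·0.13331 = 1.4383 mol/L.

1.44 mol/L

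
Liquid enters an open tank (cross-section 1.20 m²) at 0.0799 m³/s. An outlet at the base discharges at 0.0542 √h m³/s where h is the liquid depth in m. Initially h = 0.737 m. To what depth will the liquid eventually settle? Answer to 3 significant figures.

Volume balance on the tank: A dh/dt = Q_in − 0.0542 √h. At steady state dh/dt = 0:
Q_in = 0.0542 √h_ss ⇒ √h_ss = 0.0799/0.0542 = 1.4742.
h_ss = 1.4742² = 2.1732 m. (Since h₀ = 0.737 m < h_ss, the level will rise toward this value.)

2.17 m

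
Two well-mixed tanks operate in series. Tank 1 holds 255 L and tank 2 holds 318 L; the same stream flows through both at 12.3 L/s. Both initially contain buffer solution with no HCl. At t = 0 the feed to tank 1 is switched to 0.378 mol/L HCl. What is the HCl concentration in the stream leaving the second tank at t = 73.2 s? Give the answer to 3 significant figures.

Each tank obeys Vᵢ dCᵢ/dt = Q(Cᵢ₋₁ − Cᵢ), so τᵢ = Vᵢ/Q.
τ₁ = 255/12.3 = 20.732 s; τ₂ = 318/12.3 = 25.854 s.
Solving the cascade with C₁(0)=C₂(0)=0 gives C₂(t) = C_in[1 − (τ₁ e^(−t/τ₁) − τ₂ e^(−t/τ₂))/(τ₁ − τ₂)].
At t = 73.2: e^(−t/τ₁) = 0.029281, e^(−t/τ₂) = 0.058935.
C₂ = 0.378·[1 − (20.732·0.029281 − 25.854·0.058935)/(-5.1220)] = 0.378·0.82104 = 0.31035 mol/L.

0.310 mol/L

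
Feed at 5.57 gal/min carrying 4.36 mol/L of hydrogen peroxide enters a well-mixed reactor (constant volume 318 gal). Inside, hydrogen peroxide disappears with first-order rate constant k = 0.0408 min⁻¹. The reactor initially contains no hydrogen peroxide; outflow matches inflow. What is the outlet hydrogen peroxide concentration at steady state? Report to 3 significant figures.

Accumulation = in − out − consumed: V dC/dt = Q C_in − Q C − k V C.
At steady state: 0 = Q C_in − (Q + kV) C_ss, so C_ss = Q C_in/(Q + kV).
C_ss = 5.57·4.36/(5.57 + 0.0408·318) = 24.285/18.544 = 1.3096 mol/L.

1.31 mol/L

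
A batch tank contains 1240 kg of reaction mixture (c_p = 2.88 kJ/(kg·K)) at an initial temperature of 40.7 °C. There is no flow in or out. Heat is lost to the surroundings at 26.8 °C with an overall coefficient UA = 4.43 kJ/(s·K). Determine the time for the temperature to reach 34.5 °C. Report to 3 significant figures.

Lumped-capacitance energy balance: M c_p dT/dt = UA(T_amb − T).
τ = M c_p/UA = 806.14 s; T_ss = T_amb = 26.800 °C.
T(t) = T_ss + (T₀ − T_ss)e^(−t/τ); set T = 34.5:
t = −τ ln[(T − T_ss)/(T₀ − T_ss)] = −806.14 · ln(0.55396) = 476.16 s.

476 s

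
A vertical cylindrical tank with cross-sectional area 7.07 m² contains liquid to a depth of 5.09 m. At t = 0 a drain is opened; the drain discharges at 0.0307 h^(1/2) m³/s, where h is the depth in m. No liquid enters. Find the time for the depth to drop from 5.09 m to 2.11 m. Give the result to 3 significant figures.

Volume balance on the tank: A dh/dt = −0.0307 √h.
∫ h^(−1/2) dh = −(0.0307/A) ∫ dt, giving 2√h = 2√h₀ − (0.0307/A) t.
t = 2A(√h₀ − √h)/0.0307 = 2·7.07·(√5.09 − √2.11)/0.0307
  = 14.140 × (2.2561 − 1.4526) / 0.0307 = 370.09 s.

370 s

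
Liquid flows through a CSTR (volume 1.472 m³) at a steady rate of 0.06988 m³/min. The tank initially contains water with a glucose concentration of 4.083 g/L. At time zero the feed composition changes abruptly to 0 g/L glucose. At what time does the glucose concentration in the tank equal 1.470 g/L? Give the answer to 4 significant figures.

21.52 min

Accumulation = in − out for the solute gives V dC/dt = Q(C_in − C), so τ = V/Q = 21.0647 min.
C(t) = C_in + (C₀ − C_in) e^(−t/τ). Set C = 1.470 and solve for t:
e^(−t/τ) = (C − C_in)/(C₀ − C_in) = (1.470 − 0)/(4.083 − 0) = 0.360029
t = −τ ln(…) = 21.0647 × 1.02157 = 21.5190 min.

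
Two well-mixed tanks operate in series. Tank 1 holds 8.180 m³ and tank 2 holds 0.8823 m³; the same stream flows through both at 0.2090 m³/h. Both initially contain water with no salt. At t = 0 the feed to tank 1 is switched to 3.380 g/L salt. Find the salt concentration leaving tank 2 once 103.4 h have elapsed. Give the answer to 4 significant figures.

Time constants: τᵢ = Vᵢ/Q for each well-mixed tank.
τ₁ = 8.180/0.2090 = 39.1388 h; τ₂ = 0.8823/0.2090 = 4.22153 h.
Solving the cascade with C₁(0)=C₂(0)=0 gives C₂(t) = C_in[1 − (τ₁ e^(−t/τ₁) − τ₂ e^(−t/τ₂))/(τ₁ − τ₂)].
At t = 103.4: e^(−t/τ₁) = 0.0712270, e^(−t/τ₂) = 2.30471e-11.
C₂ = 3.380·[1 − (39.1388·0.0712270 − 4.22153·2.30471e-11)/(34.9172)] = 3.380·0.920162 = 3.11015 g/L.

3.110 g/L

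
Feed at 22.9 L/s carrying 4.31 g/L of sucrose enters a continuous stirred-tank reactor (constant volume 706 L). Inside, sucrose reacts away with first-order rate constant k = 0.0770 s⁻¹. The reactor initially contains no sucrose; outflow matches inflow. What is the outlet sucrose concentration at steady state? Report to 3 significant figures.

1.28 g/L

Accumulation = in − out − consumed: V dC/dt = Q C_in − Q C − k V C.
At steady state: 0 = Q C_in − (Q + kV) C_ss, so C_ss = Q C_in/(Q + kV).
C_ss = 22.9·4.31/(22.9 + 0.0770·706) = 98.699/77.262 = 1.2775 g/L.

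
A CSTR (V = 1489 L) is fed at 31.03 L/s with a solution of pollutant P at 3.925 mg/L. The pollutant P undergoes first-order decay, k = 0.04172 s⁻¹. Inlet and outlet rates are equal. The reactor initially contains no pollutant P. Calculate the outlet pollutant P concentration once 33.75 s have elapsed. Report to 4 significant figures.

1.149 mg/L

V dC/dt = Q(C_in − C) − k V C.
dC/dt = (Q/V) C_in − (Q/V + k) C; effective rate a = Q/V + k = 0.0208395 + 0.04172 = 0.0625595 s⁻¹.
C_ss = Q C_in/(Q + kV) = 1.30748 mg/L; C(t) = C_ss + (C₀ − C_ss) e^(−a t).
C(33.75) = 1.30748 + (-1.30748)·e^(−0.0625595·33.75) = 1.30748 + (-1.30748)·0.121070 = 1.14918 mg/L.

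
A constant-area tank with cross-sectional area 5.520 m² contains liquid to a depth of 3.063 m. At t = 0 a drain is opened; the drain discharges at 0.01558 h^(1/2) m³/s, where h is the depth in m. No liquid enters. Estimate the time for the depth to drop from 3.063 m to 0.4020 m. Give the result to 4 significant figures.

With no inflow, A dh/dt = −0.01558 √h.
This is separable: 2 d(√h)/dt = −0.01558/A, so √h = √h₀ − (0.01558/(2A)) t.
t = 2A(√h₀ − √h)/0.01558 = 2·5.520·(√3.063 − √0.4020)/0.01558
  = 11.0400 × (1.75014 − 0.634035) / 0.01558 = 790.875 s.

790.9 s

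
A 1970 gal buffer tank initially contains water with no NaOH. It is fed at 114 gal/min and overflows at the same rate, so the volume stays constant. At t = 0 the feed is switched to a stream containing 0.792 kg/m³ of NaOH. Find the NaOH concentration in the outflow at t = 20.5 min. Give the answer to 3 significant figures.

Unsteady species balance (constant V, well mixed): V dC/dt = Q(C_in − C).
Rewrite as dC/dt + C/τ = C_in/τ, τ = V/Q = 17.281 min.
This is linear first-order; C(t) = C_in + (C₀ − C_in) e^(−t/τ).
C(20.5) = 0.792 + (0 − 0.792)·e^(−20.5/17.281) = 0.792 + (-0.79200)·0.30535 = 0.55016 kg/m³.

0.550 kg/m³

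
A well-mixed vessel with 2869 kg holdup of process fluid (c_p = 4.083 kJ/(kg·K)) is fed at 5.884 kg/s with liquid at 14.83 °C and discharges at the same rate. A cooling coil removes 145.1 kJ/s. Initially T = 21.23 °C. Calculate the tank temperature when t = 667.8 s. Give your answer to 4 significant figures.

M c_p dT/dt = ṁ c_p (T_in − T) − Q̇.
Rearrange: dT/dt = (T_ss − T)/τ with τ = M/ṁ = 487.593 s and T_ss = T_in − Q̇/(ṁ c_p) = 8.79030 °C.
T approaches T_ss exponentially: T(t) = T_ss + (T₀ − T_ss) e^(−t/τ).
T(667.8) = 8.79030 + (12.4397)·e^(−667.8/487.593) = 8.79030 + (12.4397)·0.254213 = 11.9526 °C.

11.95 °C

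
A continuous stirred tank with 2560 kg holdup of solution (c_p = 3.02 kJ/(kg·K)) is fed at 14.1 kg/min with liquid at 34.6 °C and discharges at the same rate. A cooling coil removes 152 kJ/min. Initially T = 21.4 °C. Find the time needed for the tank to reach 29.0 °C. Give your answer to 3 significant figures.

283 min

M c_p dT/dt = ṁ c_p (T_in − T) − Q̇.
τ = M/ṁ = 181.56 min; T_ss = T_in − Q̇/(ṁ c_p) = 31.030 °C.
T(t) = T_ss + (T₀ − T_ss) e^(−t/τ). Set T = 29.0:
e^(−t/τ) = (29.0 − 31.030)/(21.4 − 31.030) = 0.21083
t = −181.56 · ln(0.21083) = 282.63 min.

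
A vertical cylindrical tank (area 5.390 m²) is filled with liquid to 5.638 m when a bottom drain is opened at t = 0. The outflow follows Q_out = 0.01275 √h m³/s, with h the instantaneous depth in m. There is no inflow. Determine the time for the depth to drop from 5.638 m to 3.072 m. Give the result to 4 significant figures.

525.7 s

A dh/dt = −Q_out = −0.01275 √h.
∫ h^(−1/2) dh = −(0.01275/A) ∫ dt, giving 2√h = 2√h₀ − (0.01275/A) t.
t = 2A(√h₀ − √h)/0.01275 = 2·5.390·(√5.638 − √3.072)/0.01275
  = 10.7800 × (2.37445 − 1.75271) / 0.01275 = 525.671 s.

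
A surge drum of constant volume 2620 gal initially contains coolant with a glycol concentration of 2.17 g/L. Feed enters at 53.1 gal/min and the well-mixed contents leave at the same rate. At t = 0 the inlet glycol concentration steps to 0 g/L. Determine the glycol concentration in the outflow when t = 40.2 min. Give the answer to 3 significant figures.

Species balance on the tank: V dC/dt = Q(C_in − C).
Time constant τ = V/Q = 2620/53.1 = 49.341 min.
Integrating: C(t) = C_in + (C₀ − C_in) e^(−t/τ).
C(40.2) = 0 + (2.17 − 0)·e^(−40.2/49.341) = 0 + (2.1700)·0.44275 = 0.96078 g/L.

0.961 g/L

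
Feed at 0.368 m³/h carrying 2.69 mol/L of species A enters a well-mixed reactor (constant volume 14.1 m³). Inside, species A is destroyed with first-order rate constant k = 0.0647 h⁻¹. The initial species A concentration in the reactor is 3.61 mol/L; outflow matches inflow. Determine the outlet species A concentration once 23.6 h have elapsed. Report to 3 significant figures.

1.11 mol/L

V dC/dt = Q(C_in − C) − k V C.
dC/dt = (Q/V) C_in − (Q/V + k) C; effective rate a = Q/V + k = 0.026099 + 0.0647 = 0.090799 h⁻¹.
C_ss = Q C_in/(Q + kV) = 0.77321 mol/L; C(t) = C_ss + (C₀ − C_ss) e^(−a t).
C(23.6) = 0.77321 + (2.8368)·e^(−0.090799·23.6) = 0.77321 + (2.8368)·0.11732 = 1.1060 mol/L.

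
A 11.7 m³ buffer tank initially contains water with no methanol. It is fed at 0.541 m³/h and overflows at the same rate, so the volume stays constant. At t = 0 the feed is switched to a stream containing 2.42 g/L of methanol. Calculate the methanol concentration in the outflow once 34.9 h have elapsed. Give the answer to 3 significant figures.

1.94 g/L

Unsteady species balance (constant V, well mixed): V dC/dt = Q(C_in − C).
So dC/dt = (C_in − C)/τ with τ = V/Q = 11.7/0.541 = 21.627 h.
C approaches C_in exponentially: C(t) = C_in + (C₀ − C_in) e^(−t/τ).
C(34.9) = 2.42 + (0 − 2.42)·e^(−34.9/21.627) = 2.42 + (-2.4200)·0.19914 = 1.9381 g/L.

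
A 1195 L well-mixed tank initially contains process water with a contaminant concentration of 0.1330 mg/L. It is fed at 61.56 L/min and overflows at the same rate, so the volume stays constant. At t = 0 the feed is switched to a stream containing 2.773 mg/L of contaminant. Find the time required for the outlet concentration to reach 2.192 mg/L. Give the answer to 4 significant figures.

29.39 min

Species balance: V dC/dt = Q(C_in − C) ⇒ τ = V/Q = 19.4120 min.
C(t) = C_in + (C₀ − C_in) e^(−t/τ). Set C = 2.192 and solve for t:
e^(−t/τ) = (C − C_in)/(C₀ − C_in) = (2.192 − 2.773)/(0.1330 − 2.773) = 0.220076
t = −τ ln(…) = 19.4120 × 1.51378 = 29.3855 min.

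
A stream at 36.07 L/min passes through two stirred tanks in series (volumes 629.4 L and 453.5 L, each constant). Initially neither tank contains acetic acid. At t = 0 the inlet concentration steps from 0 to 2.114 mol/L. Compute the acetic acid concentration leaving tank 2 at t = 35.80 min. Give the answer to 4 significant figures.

Each tank obeys Vᵢ dCᵢ/dt = Q(Cᵢ₋₁ − Cᵢ), so τᵢ = Vᵢ/Q.
τ₁ = 629.4/36.07 = 17.4494 min; τ₂ = 453.5/36.07 = 12.5728 min.
Solving the cascade with C₁(0)=C₂(0)=0 gives C₂(t) = C_in[1 − (τ₁ e^(−t/τ₁) − τ₂ e^(−t/τ₂))/(τ₁ − τ₂)].
At t = 35.80: e^(−t/τ₁) = 0.128523, e^(−t/τ₂) = 0.0579936.
C₂ = 2.114·[1 − (17.4494·0.128523 − 12.5728·0.0579936)/(4.87663)] = 2.114·0.689640 = 1.45790 mol/L.

1.458 mol/L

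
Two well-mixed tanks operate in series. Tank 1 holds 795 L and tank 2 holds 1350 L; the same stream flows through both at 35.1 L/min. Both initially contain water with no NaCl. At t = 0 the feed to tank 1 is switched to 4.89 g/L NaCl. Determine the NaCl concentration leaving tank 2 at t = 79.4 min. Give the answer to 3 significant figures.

3.59 g/L

Time constants: τᵢ = Vᵢ/Q for each well-mixed tank.
τ₁ = 795/35.1 = 22.650 min; τ₂ = 1350/35.1 = 38.462 min.
Tank 1: C₁ = C_in(1 − e^(−t/τ₁)). Tank 2 (τ₁ ≠ τ₂): C₂ = C_in[1 − (τ₁ e^(−t/τ₁) − τ₂ e^(−t/τ₂))/(τ₁ − τ₂)].
At t = 79.4: e^(−t/τ₁) = 0.030029, e^(−t/τ₂) = 0.12689.
C₂ = 4.89·[1 − (22.650·0.030029 − 38.462·0.12689)/(-15.812)] = 4.89·0.73435 = 3.5910 g/L.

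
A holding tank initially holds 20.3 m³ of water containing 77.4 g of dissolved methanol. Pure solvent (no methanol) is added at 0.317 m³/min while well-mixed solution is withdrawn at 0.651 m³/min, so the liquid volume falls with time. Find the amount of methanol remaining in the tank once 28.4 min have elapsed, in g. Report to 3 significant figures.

Total volume: dV/dt = Q_in − Q_out = -0.33400 m³/min, so V(t) = 20.3 − 0.33400 t and V(28.4) = 10.814 m³.
Species balance (pure solvent in): dm/dt = −Q_out · m/V(t).
dm/m = −Q_out dt/(V₀ − 0.33400 t); integrating gives ln(m/m₀) = −(Q_out/(Q_in−Q_out)) ln(V/V₀).
m = m₀ (V₀/V)^(Q_out/(Q_in−Q_out)) = 77.4 × (20.3/10.814)^(-1.9491) = 22.682 g.

22.7 g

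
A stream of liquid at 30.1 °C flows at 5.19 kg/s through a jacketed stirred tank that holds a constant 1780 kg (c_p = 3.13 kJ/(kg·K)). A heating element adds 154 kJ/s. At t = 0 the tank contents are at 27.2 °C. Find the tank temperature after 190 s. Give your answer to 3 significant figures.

M c_p dT/dt = ṁ c_p (T_in − T) + Q̇.
τ = M/ṁ = 342.97 s; T_ss = T_in + Q̇/(ṁ c_p) = 30.1 + 154/(5.19·3.13) = 39.580 °C.
T approaches T_ss exponentially: T(t) = T_ss + (T₀ − T_ss) e^(−t/τ).
T(190) = 39.580 + (-12.380)·e^(−190/342.97) = 39.580 + (-12.380)·0.57465 = 32.466 °C.

32.5 °C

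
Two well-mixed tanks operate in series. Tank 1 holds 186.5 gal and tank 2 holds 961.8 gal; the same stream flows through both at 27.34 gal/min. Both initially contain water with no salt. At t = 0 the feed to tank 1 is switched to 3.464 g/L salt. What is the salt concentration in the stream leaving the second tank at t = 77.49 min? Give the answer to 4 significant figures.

2.989 g/L

Time constants: τᵢ = Vᵢ/Q for each well-mixed tank.
τ₁ = 186.5/27.34 = 6.82151 min; τ₂ = 961.8/27.34 = 35.1792 min.
Solving the cascade with C₁(0)=C₂(0)=0 gives C₂(t) = C_in[1 − (τ₁ e^(−t/τ₁) − τ₂ e^(−t/τ₂))/(τ₁ − τ₂)].
At t = 77.49: e^(−t/τ₁) = 1.16563e-05, e^(−t/τ₂) = 0.110502.
C₂ = 3.464·[1 − (6.82151·1.16563e-05 − 35.1792·0.110502)/(-28.3577)] = 3.464·0.862919 = 2.98915 g/L.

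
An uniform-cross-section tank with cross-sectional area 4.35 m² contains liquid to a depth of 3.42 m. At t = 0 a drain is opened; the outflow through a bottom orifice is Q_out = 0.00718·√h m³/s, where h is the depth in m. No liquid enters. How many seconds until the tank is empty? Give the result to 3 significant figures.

Unsteady balance on liquid volume: A dh/dt = −0.00718 √h.
∫ h^(−1/2) dh = −(0.00718/A) ∫ dt, giving 2√h = 2√h₀ − (0.00718/A) t.
Tank is empty when √h = 0: t_empty = 2A√h₀/0.00718.
t_empty = 2·4.35·√3.42/0.00718 = 8.7000·1.8493/0.00718 = 2240.8 s.

2240 s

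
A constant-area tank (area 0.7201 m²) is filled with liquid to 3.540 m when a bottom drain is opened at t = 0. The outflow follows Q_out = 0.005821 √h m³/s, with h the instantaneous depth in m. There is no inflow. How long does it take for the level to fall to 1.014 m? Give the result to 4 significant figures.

216.4 s

With no inflow, A dh/dt = −0.005821 √h.
This is separable: 2 d(√h)/dt = −0.005821/A, so √h = √h₀ − (0.005821/(2A)) t.
t = 2A(√h₀ − √h)/0.005821 = 2·0.7201·(√3.540 − √1.014)/0.005821
  = 1.44020 × (1.88149 − 1.00698) / 0.005821 = 216.367 s.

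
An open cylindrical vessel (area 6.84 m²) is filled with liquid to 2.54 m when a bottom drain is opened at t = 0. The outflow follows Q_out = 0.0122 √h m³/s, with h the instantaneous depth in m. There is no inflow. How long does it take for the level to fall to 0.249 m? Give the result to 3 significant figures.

With no inflow, A dh/dt = −0.0122 √h.
This is separable: 2 d(√h)/dt = −0.0122/A, so √h = √h₀ − (0.0122/(2A)) t.
t = 2A(√h₀ − √h)/0.0122 = 2·6.84·(√2.54 − √0.249)/0.0122
  = 13.680 × (1.5937 − 0.49900) / 0.0122 = 1227.5 s.

1230 s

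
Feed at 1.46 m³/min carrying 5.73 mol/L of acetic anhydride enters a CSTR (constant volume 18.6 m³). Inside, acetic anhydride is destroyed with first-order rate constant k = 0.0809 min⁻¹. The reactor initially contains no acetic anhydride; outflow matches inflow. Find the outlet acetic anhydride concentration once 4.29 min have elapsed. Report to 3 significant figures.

Accumulation = in − out − consumed: V dC/dt = Q C_in − Q C − k V C.
This is linear with rate a = Q/V + k = 0.15939 min⁻¹.
C_ss = Q C_in/(Q + kV) = 2.8218 mol/L; C(t) = C_ss + (C₀ − C_ss) e^(−a t).
C(4.29) = 2.8218 + (-2.8218)·e^(−0.15939·4.29) = 2.8218 + (-2.8218)·0.50469 = 1.3976 mol/L.

1.40 mol/L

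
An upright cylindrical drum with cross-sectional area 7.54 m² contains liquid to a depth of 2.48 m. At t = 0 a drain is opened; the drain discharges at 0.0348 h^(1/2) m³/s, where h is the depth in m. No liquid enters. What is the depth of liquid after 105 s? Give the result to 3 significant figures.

1.78 m

Volume balance on the tank: A dh/dt = −0.0348 √h.
This is separable: 2 d(√h)/dt = −0.0348/A, so √h = √h₀ − (0.0348/(2A)) t.
√h = √2.48 − 0.0348·105/(2·7.54) = 1.5748 − 0.24231 = 1.3325.
h = 1.3325² = 1.7755 m.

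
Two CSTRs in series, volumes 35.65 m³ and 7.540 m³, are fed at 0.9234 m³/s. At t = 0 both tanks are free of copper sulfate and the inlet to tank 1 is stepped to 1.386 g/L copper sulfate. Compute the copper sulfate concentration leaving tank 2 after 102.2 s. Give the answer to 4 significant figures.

1.261 g/L

Time constants: τᵢ = Vᵢ/Q for each well-mixed tank.
τ₁ = 35.65/0.9234 = 38.6073 s; τ₂ = 7.540/0.9234 = 8.16548 s.
Solving the cascade with C₁(0)=C₂(0)=0 gives C₂(t) = C_in[1 − (τ₁ e^(−t/τ₁) − τ₂ e^(−t/τ₂))/(τ₁ − τ₂)].
At t = 102.2: e^(−t/τ₁) = 0.0708517, e^(−t/τ₂) = 3.66709e-06.
C₂ = 1.386·[1 − (38.6073·0.0708517 − 8.16548·3.66709e-06)/(30.4418)] = 1.386·0.910145 = 1.26146 g/L.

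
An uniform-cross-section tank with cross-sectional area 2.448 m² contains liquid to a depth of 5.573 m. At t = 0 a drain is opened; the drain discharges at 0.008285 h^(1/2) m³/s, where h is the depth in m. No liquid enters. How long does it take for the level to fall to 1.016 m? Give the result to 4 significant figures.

799.4 s

A dh/dt = −Q_out = −0.008285 √h.
This is separable: 2 d(√h)/dt = −0.008285/A, so √h = √h₀ − (0.008285/(2A)) t.
t = 2A(√h₀ − √h)/0.008285 = 2·2.448·(√5.573 − √1.016)/0.008285
  = 4.89600 × (2.36072 − 1.00797) / 0.008285 = 799.405 s.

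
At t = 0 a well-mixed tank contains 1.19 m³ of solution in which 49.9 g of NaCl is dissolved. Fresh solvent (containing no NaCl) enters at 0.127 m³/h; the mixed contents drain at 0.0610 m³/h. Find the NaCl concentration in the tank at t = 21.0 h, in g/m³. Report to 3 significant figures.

Total volume: dV/dt = Q_in − Q_out = 0.066000 m³/h, so V(t) = 1.19 + 0.066000 t and V(21.0) = 2.5760 m³.
No NaCl enters, so dm/dt = −Q_out · (m/V).
Separate: dm/m = −Q_out dt/V(t) ⇒ ln(m/m₀) = −(Q_out/(Q_in−Q_out)) ln(V/V₀).
m = m₀ (V₀/V)^(Q_out/(Q_in−Q_out)) = 49.9 × (1.19/2.5760)^(0.92424) = 24.441 g.
C = m/V = 24.441/2.5760 = 9.4878 g/m³.

9.49 g/m³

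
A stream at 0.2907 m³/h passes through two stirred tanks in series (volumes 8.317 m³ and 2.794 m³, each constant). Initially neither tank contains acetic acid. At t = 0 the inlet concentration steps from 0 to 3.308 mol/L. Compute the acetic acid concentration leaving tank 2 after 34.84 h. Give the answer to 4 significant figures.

Species balance on tank i: dCᵢ/dt = (Cᵢ₋₁ − Cᵢ)/τᵢ with τᵢ = Vᵢ/Q.
τ₁ = 8.317/0.2907 = 28.6103 h; τ₂ = 2.794/0.2907 = 9.61128 h.
Solving the cascade with C₁(0)=C₂(0)=0 gives C₂(t) = C_in[1 − (τ₁ e^(−t/τ₁) − τ₂ e^(−t/τ₂))/(τ₁ − τ₂)].
At t = 34.84: e^(−t/τ₁) = 0.295897, e^(−t/τ₂) = 0.0266516.
C₂ = 3.308·[1 − (28.6103·0.295897 − 9.61128·0.0266516)/(18.9990)] = 3.308·0.567897 = 1.87860 mol/L.

1.879 mol/L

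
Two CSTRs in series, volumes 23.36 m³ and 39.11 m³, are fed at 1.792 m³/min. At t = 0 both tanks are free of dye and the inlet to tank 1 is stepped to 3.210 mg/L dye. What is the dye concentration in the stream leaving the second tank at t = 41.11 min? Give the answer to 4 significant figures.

2.201 mg/L

Species balance on tank i: dCᵢ/dt = (Cᵢ₋₁ − Cᵢ)/τᵢ with τᵢ = Vᵢ/Q.
τ₁ = 23.36/1.792 = 13.0357 min; τ₂ = 39.11/1.792 = 21.8248 min.
Solving the cascade with C₁(0)=C₂(0)=0 gives C₂(t) = C_in[1 − (τ₁ e^(−t/τ₁) − τ₂ e^(−t/τ₂))/(τ₁ − τ₂)].
At t = 41.11: e^(−t/τ₁) = 0.0426963, e^(−t/τ₂) = 0.152036.
C₂ = 3.210·[1 − (13.0357·0.0426963 − 21.8248·0.152036)/(-8.78906)] = 3.210·0.685794 = 2.20140 mg/L.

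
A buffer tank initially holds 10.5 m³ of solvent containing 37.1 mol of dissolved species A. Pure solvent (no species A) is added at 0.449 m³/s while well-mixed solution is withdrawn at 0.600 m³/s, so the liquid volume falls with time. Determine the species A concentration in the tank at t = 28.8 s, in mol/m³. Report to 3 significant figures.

Total volume: dV/dt = Q_in − Q_out = -0.15100 m³/s, so V(t) = 10.5 − 0.15100 t and V(28.8) = 6.1512 m³.
Species balance (pure solvent in): dm/dt = −Q_out · m/V(t).
Separate: dm/m = −Q_out dt/V(t) ⇒ ln(m/m₀) = −(Q_out/(Q_in−Q_out)) ln(V/V₀).
m = m₀ (V₀/V)^(Q_out/(Q_in−Q_out)) = 37.1 × (10.5/6.1512)^(-3.9735) = 4.4321 mol.
C = m/V = 4.4321/6.1512 = 0.72052 mol/m³.

0.721 mol/m³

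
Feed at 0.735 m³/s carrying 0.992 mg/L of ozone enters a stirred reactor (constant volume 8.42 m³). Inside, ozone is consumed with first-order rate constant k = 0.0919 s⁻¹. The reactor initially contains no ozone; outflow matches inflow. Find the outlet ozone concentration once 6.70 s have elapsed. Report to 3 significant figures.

Species balance: V dC/dt = Q C_in − Q C − k V C.
dC/dt = (Q/V) C_in − (Q/V + k) C; effective rate a = Q/V + k = 0.087292 + 0.0919 = 0.17919 s⁻¹.
C_ss = Q C_in/(Q + kV) = 0.48325 mg/L; C(t) = C_ss + (C₀ − C_ss) e^(−a t).
C(6.70) = 0.48325 + (-0.48325)·e^(−0.17919·6.70) = 0.48325 + (-0.48325)·0.30102 = 0.33778 mg/L.

0.338 mg/L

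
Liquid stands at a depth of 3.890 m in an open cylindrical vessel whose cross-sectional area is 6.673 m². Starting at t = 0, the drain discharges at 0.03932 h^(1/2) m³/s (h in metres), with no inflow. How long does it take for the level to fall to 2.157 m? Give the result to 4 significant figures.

Accumulation of liquid (constant cross-section A): A dh/dt = −0.03932 √h.
∫ h^(−1/2) dh = −(0.03932/A) ∫ dt, giving 2√h = 2√h₀ − (0.03932/A) t.
t = 2A(√h₀ − √h)/0.03932 = 2·6.673·(√3.890 − √2.157)/0.03932
  = 13.3460 × (1.97231 − 1.46867) / 0.03932 = 170.944 s.

170.9 s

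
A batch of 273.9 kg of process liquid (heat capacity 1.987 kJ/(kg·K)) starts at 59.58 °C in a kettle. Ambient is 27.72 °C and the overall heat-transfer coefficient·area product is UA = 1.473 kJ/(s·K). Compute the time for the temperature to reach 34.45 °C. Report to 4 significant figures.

Lumped-capacitance energy balance: M c_p dT/dt = UA(T_amb − T).
τ = M c_p/UA = 369.477 s; T_ss = T_amb = 27.7200 °C.
T(t) = T_ss + (T₀ − T_ss)e^(−t/τ); set T = 34.45:
t = −τ ln[(T − T_ss)/(T₀ − T_ss)] = −369.477 · ln(0.211237) = 574.454 s.

574.5 s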